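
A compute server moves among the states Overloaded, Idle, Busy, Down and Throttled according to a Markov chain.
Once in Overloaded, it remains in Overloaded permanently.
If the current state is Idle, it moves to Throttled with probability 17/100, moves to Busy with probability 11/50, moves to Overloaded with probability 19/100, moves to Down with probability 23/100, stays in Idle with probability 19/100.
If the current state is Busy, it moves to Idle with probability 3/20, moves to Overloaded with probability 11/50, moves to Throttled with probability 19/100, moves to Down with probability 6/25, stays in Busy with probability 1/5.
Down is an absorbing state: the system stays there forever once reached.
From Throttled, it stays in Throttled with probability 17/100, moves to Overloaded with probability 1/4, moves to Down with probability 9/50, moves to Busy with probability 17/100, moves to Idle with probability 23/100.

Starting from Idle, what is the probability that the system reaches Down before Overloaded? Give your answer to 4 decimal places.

0.5194

Let h(s) be the probability of absorption at Down starting from transient state s. Then h(Down) = 1 and h(Overloaded) = 0. By first-step analysis:
h(Idle) = 0.19·0 + 0.19·h(Idle) + 0.22·h(Busy) + 0.23·1 + 0.17·h(Throttled)
h(Busy) = 0.22·0 + 0.15·h(Idle) + 0.2·h(Busy) + 0.24·1 + 0.19·h(Throttled)
h(Throttled) = 0.25·0 + 0.23·h(Idle) + 0.17·h(Busy) + 0.18·1 + 0.17·h(Throttled)
Solving: h(Idle) = 0.5194, h(Busy) = 0.5078, h(Throttled) = 0.4648.
Starting from Idle, the probability is 0.5194.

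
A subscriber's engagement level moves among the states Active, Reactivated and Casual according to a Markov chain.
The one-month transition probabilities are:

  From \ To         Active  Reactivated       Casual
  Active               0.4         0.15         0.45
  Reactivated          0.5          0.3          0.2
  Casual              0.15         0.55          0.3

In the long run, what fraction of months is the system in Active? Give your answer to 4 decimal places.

0.3527

Let the stationary distribution be π with π = πP and π_1 + π_2 + π_3 = 1.
π_1 = 0.4·π_1 + 0.5·π_2 + 0.15·π_3
π_2 = 0.15·π_1 + 0.3·π_2 + 0.55·π_3
Solving with the normalization constraint gives π = (0.3527, 0.3271, 0.3202).
So the stationary probability of Active is 0.3527.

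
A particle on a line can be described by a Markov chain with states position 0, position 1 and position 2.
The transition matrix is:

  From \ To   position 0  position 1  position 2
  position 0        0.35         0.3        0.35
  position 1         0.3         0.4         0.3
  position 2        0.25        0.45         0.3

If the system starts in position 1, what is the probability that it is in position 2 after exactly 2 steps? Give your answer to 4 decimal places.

0.3150

Sum over the intermediate state after 1 step:
P = P(position 1→position 0)·P(position 0→position 2) + P(position 1→position 1)·P(position 1→position 2) + P(position 1→position 2)·P(position 2→position 2)
  = 0.3×0.35 + 0.4×0.3 + 0.3×0.3
  = 0.1050 + 0.1200 + 0.0900 = 0.3150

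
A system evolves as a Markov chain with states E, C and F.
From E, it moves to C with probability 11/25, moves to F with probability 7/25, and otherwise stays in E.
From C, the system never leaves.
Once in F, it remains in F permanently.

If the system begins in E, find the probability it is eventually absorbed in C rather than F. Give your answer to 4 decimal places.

0.6111

Let h(s) be the probability of absorption at C starting from transient state s. Then h(C) = 1 and h(F) = 0. By first-step analysis:
h(E) = 0.28·h(E) + 0.44·1 + 0.28·0
Solving: h(E) = 0.6111.
Starting from E, the probability is 0.6111.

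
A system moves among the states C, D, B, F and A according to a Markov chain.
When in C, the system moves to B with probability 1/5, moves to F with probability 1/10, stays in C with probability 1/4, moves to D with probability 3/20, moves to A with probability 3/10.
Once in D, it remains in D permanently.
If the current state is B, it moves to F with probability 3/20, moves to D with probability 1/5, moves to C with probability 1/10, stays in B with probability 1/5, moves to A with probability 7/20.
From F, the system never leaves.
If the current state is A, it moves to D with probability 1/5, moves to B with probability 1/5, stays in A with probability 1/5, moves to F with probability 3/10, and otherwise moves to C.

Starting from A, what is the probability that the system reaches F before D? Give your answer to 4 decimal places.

0.5594

Let h(s) be the probability of absorption at F starting from transient state s. Then h(F) = 1 and h(D) = 0. By first-step analysis:
h(C) = 0.25·h(C) + 0.15·0 + 0.2·h(B) + 0.1·1 + 0.3·h(A)
h(B) = 0.1·h(C) + 0.2·0 + 0.2·h(B) + 0.15·1 + 0.35·h(A)
h(A) = 0.1·h(C) + 0.2·0 + 0.2·h(B) + 0.3·1 + 0.2·h(A)
Solving: h(C) = 0.4887, h(B) = 0.4933, h(A) = 0.5594.
Starting from A, the probability is 0.5594.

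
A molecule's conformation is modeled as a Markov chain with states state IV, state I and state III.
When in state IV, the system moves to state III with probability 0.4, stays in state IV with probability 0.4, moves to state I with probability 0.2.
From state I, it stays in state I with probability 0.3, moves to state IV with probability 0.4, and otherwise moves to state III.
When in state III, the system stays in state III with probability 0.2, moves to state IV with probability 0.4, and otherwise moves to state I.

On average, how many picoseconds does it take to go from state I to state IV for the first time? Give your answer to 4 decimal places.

Let t(s) be the expected number of picoseconds to first reach state IV from state s, with t(state IV) = 0. Conditioning on the first picosecond:
t(state I) = 1 + 0.3·t(state I) + 0.3·t(state III)
t(state III) = 1 + 0.4·t(state I) + 0.2·t(state III)
Solving: t(state I) = 2.5000, t(state III) = 2.5000.
Expected picoseconds from state I to state IV: 2.5000.

2.5000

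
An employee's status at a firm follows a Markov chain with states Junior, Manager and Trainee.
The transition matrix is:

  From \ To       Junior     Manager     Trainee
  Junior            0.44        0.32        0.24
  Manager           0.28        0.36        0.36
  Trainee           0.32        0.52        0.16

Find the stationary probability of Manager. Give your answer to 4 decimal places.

0.3886

Let the stationary distribution be π with π = πP and π_1 + π_2 + π_3 = 1.
π_1 = 0.44·π_1 + 0.28·π_2 + 0.32·π_3
π_2 = 0.32·π_1 + 0.36·π_2 + 0.52·π_3
Solving with the normalization constraint gives π = (0.3460, 0.3886, 0.2654).
So the stationary probability of Manager is 0.3886.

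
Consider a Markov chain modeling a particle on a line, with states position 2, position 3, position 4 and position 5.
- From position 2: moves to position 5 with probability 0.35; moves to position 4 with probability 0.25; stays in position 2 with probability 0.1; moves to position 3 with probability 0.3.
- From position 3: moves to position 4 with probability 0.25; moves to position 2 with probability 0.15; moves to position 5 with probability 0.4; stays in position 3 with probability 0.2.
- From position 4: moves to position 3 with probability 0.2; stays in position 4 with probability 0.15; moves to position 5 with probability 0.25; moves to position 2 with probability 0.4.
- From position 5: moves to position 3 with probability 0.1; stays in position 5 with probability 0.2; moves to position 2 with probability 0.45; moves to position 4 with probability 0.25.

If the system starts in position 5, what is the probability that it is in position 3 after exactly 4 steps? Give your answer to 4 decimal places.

Propagate the distribution vector 4 steps from position 5.
After 0 steps: (0.0000, 0.0000, 0.0000, 1.0000)
After 1 step: (0.4500, 0.1000, 0.2500, 0.2000)
After 2 steps: (0.2500, 0.2250, 0.2250, 0.3000)
After 3 steps: (0.2838, 0.1950, 0.2275, 0.2938)
After 4 steps: (0.2808, 0.1990, 0.2273, 0.2929)
P(in position 3 after 4 steps) = 0.1990

0.1990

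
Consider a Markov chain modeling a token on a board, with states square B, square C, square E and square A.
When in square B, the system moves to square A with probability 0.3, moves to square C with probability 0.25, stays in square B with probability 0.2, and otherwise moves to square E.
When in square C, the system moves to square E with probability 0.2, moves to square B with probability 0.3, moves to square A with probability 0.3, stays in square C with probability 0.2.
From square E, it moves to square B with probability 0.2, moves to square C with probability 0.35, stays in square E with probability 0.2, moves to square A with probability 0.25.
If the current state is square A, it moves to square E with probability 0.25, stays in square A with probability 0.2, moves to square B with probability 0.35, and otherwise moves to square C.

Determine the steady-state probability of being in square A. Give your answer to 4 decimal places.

Let the stationary distribution be π with π = πP and π_1 + π_2 + π_3 + π_4 = 1.
π_1 = 0.2·π_1 + 0.3·π_2 + 0.2·π_3 + 0.35·π_4
π_2 = 0.25·π_1 + 0.2·π_2 + 0.35·π_3 + 0.2·π_4
π_3 = 0.25·π_1 + 0.2·π_2 + 0.2·π_3 + 0.25·π_4
Solving with the normalization constraint gives π = (0.2641, 0.2472, 0.2263, 0.2624).
So the stationary probability of square A is 0.2624.

0.2624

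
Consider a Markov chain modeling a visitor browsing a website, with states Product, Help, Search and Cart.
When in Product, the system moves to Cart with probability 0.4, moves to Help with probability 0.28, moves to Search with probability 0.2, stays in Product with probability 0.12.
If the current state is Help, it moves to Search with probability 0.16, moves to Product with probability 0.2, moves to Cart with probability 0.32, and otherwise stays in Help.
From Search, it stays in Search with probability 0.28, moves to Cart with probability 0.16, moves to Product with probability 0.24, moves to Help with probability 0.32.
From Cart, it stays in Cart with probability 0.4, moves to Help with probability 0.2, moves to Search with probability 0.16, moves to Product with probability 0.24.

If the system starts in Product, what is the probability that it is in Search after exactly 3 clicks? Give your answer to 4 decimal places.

Propagate the distribution vector 3 clicks from Product.
After 0 clicks: (1.0000, 0.0000, 0.0000, 0.0000)
After 1 click: (0.1200, 0.2800, 0.2000, 0.4000)
After 2 clicks: (0.2144, 0.2672, 0.1888, 0.3296)
After 3 clicks: (0.2036, 0.2719, 0.1912, 0.3333)
P(in Search after 3 clicks) = 0.1912

0.1912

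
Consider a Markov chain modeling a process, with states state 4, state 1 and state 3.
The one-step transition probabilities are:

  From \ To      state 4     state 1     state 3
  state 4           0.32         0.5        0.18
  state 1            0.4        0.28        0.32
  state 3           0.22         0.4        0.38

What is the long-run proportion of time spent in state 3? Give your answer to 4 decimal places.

0.2925

Let the stationary distribution be π with π = πP and π_1 + π_2 + π_3 = 1.
π_1 = 0.32·π_1 + 0.4·π_2 + 0.22·π_3
π_2 = 0.5·π_1 + 0.28·π_2 + 0.4·π_3
Solving with the normalization constraint gives π = (0.3216, 0.3859, 0.2925).
So the stationary probability of state 3 is 0.2925.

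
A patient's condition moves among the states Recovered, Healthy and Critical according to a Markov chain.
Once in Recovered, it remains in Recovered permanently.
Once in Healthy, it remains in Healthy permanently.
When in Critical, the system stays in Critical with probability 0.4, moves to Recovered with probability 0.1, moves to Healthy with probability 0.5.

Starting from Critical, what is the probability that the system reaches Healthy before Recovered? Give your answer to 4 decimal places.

0.8333

Let h(s) be the probability of absorption at Healthy starting from transient state s. Then h(Healthy) = 1 and h(Recovered) = 0. By first-step analysis:
h(Critical) = 0.1·0 + 0.5·1 + 0.4·h(Critical)
Solving: h(Critical) = 0.8333.
Starting from Critical, the probability is 0.8333.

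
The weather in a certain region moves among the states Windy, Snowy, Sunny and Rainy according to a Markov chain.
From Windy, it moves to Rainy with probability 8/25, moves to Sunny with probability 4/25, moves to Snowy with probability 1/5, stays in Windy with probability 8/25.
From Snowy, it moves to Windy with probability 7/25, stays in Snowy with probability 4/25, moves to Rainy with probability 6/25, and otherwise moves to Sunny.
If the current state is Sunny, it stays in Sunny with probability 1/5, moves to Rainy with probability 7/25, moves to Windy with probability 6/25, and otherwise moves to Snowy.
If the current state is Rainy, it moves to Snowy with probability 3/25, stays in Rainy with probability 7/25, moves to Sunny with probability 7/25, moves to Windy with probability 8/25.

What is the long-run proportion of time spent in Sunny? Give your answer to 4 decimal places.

Let the stationary distribution be π with π = πP and π_1 + π_2 + π_3 + π_4 = 1.
π_1 = 0.32·π_1 + 0.28·π_2 + 0.24·π_3 + 0.32·π_4
π_2 = 0.2·π_1 + 0.16·π_2 + 0.28·π_3 + 0.12·π_4
π_3 = 0.16·π_1 + 0.32·π_2 + 0.2·π_3 + 0.28·π_4
Solving with the normalization constraint gives π = (0.2938, 0.1884, 0.2336, 0.2842).
So the stationary probability of Sunny is 0.2336.

0.2336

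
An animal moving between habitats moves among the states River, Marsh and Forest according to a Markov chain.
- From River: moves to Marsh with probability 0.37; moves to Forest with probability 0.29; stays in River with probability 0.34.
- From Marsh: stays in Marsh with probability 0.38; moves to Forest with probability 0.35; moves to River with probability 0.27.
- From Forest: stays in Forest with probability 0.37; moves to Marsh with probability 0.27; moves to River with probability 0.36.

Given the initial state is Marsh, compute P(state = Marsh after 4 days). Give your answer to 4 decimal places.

Propagate the distribution vector 4 days from Marsh.
After 0 days: (0.0000, 1.0000, 0.0000)
After 1 day: (0.2700, 0.3800, 0.3500)
After 2 days: (0.3204, 0.3388, 0.3408)
After 3 days: (0.3231, 0.3393, 0.3376)
After 4 days: (0.3230, 0.3396, 0.3374)
P(in Marsh after 4 days) = 0.3396

0.3396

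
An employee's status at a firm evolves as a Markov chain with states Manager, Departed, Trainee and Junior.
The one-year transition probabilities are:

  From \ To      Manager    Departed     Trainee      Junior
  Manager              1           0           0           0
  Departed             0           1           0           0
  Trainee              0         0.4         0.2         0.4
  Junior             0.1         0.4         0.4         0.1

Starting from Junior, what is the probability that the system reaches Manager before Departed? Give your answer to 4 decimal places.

0.1429

Let h(s) be the probability of absorption at Manager starting from transient state s. Then h(Manager) = 1 and h(Departed) = 0. By first-step analysis:
h(Trainee) = 0.4·0 + 0.2·h(Trainee) + 0.4·h(Junior)
h(Junior) = 0.1·1 + 0.4·0 + 0.4·h(Trainee) + 0.1·h(Junior)
Solving: h(Trainee) = 0.0714, h(Junior) = 0.1429.
Starting from Junior, the probability is 0.1429.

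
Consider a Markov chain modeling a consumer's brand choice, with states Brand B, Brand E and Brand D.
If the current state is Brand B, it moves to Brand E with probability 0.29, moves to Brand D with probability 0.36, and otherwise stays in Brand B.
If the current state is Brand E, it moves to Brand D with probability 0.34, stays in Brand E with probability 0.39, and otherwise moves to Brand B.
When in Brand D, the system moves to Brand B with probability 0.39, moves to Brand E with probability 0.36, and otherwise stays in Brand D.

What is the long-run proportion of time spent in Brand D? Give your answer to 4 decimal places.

0.3181

Let the stationary distribution be π with π = πP and π_1 + π_2 + π_3 = 1.
π_1 = 0.35·π_1 + 0.27·π_2 + 0.39·π_3
π_2 = 0.29·π_1 + 0.39·π_2 + 0.36·π_3
Solving with the normalization constraint gives π = (0.3350, 0.3470, 0.3181).
So the stationary probability of Brand D is 0.3181.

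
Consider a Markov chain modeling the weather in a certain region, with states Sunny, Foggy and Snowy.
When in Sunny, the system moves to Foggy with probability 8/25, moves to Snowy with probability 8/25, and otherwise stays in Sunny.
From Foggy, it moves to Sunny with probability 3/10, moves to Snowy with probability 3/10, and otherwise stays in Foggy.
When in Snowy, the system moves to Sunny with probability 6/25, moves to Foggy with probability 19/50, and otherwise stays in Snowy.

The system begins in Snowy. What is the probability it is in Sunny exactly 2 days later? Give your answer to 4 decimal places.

0.2916

Sum over the intermediate state after 1 day:
P = P(Snowy→Sunny)·P(Sunny→Sunny) + P(Snowy→Foggy)·P(Foggy→Sunny) + P(Snowy→Snowy)·P(Snowy→Sunny)
  = 0.24×0.36 + 0.38×0.3 + 0.38×0.24
  = 0.0864 + 0.1140 + 0.0912 = 0.2916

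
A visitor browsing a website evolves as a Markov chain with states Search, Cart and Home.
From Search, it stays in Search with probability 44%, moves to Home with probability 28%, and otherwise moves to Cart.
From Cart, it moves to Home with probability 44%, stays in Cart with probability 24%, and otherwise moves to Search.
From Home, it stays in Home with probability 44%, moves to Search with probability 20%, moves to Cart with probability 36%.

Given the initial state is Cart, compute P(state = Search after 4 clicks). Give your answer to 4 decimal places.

Propagate the distribution vector 4 clicks from Cart.
After 0 clicks: (0.0000, 1.0000, 0.0000)
After 1 click: (0.3200, 0.2400, 0.4400)
After 2 clicks: (0.3056, 0.3056, 0.3888)
After 3 clicks: (0.3100, 0.2989, 0.3911)
After 4 clicks: (0.3103, 0.2993, 0.3904)
P(in Search after 4 clicks) = 0.3103

0.3103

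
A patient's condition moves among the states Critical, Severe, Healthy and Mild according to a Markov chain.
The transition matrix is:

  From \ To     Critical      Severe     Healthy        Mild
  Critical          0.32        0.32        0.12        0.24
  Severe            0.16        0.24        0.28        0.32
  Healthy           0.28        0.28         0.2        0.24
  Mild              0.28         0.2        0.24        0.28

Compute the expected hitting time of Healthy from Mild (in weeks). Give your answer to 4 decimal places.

4.5818

Let t(s) be the expected number of weeks to first reach Healthy from state s, with t(Healthy) = 0. Conditioning on the first week:
t(Critical) = 1 + 0.32·t(Critical) + 0.32·t(Severe) + 0.24·t(Mild)
t(Severe) = 1 + 0.16·t(Critical) + 0.24·t(Severe) + 0.32·t(Mild)
t(Mild) = 1 + 0.28·t(Critical) + 0.2·t(Severe) + 0.28·t(Mild)
Solving: t(Critical) = 5.1222, t(Severe) = 4.3233, t(Mild) = 4.5818.
Expected weeks from Mild to Healthy: 4.5818.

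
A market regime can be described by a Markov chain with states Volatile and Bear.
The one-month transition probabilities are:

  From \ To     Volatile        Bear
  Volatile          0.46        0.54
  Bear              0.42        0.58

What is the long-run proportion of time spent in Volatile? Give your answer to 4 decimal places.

Let the stationary distribution be π with π = πP and π_1 + π_2 = 1.
π_1 = 0.46·π_1 + 0.42·π_2
Solving with the normalization constraint gives π = (0.4375, 0.5625).
So the stationary probability of Volatile is 0.4375.

0.4375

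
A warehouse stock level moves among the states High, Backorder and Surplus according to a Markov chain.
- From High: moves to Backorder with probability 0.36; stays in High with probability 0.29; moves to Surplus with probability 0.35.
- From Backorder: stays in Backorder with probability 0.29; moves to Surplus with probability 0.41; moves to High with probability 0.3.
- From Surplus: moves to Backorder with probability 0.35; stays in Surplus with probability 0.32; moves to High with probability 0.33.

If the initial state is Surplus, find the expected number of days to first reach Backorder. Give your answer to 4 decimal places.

Let t(s) be the expected number of days to first reach Backorder from state s, with t(Backorder) = 0. Conditioning on the first day:
t(High) = 1 + 0.29·t(High) + 0.35·t(Surplus)
t(Surplus) = 1 + 0.33·t(High) + 0.32·t(Surplus)
Solving: t(High) = 2.8042, t(Surplus) = 2.8315.
Expected days from Surplus to Backorder: 2.8315.

2.8315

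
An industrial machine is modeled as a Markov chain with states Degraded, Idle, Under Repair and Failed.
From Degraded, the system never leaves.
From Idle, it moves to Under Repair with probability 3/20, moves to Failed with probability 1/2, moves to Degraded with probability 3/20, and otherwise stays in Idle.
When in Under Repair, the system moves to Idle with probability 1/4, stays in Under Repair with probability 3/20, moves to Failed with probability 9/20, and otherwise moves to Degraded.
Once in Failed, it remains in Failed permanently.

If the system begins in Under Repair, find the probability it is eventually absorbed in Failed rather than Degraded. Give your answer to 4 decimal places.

Let h(s) be the probability of absorption at Failed starting from transient state s. Then h(Failed) = 1 and h(Degraded) = 0. By first-step analysis:
h(Idle) = 0.15·0 + 0.2·h(Idle) + 0.15·h(Under Repair) + 0.5·1
h(Under Repair) = 0.15·0 + 0.25·h(Idle) + 0.15·h(Under Repair) + 0.45·1
Solving: h(Idle) = 0.7665, h(Under Repair) = 0.7549.
Starting from Under Repair, the probability is 0.7549.

0.7549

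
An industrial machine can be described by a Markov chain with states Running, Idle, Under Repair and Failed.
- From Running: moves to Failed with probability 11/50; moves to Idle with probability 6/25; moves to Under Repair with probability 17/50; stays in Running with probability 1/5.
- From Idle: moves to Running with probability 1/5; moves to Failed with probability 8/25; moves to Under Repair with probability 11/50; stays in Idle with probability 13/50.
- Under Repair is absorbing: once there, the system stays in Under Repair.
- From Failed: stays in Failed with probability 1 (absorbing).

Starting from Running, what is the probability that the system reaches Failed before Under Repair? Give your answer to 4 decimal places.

Let h(s) be the probability of absorption at Failed starting from transient state s. Then h(Failed) = 1 and h(Under Repair) = 0. By first-step analysis:
h(Running) = 0.2·h(Running) + 0.24·h(Idle) + 0.34·0 + 0.22·1
h(Idle) = 0.2·h(Running) + 0.26·h(Idle) + 0.22·0 + 0.32·1
Solving: h(Running) = 0.4404, h(Idle) = 0.5515.
Starting from Running, the probability is 0.4404.

0.4404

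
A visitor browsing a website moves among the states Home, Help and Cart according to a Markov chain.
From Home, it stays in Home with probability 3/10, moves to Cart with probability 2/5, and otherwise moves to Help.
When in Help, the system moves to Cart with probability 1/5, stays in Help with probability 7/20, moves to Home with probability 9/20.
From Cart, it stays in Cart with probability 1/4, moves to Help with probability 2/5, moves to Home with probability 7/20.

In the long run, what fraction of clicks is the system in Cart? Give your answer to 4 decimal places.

0.2876

Let the stationary distribution be π with π = πP and π_1 + π_2 + π_3 = 1.
π_1 = 0.3·π_1 + 0.45·π_2 + 0.35·π_3
π_2 = 0.3·π_1 + 0.35·π_2 + 0.4·π_3
Solving with the normalization constraint gives π = (0.3663, 0.3461, 0.2876).
So the stationary probability of Cart is 0.2876.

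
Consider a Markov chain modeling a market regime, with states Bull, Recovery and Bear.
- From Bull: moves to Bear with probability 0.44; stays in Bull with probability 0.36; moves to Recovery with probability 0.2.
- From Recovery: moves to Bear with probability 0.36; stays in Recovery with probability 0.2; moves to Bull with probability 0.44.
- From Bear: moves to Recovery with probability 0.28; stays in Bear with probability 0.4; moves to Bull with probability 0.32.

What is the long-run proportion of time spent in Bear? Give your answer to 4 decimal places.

Let the stationary distribution be π with π = πP and π_1 + π_2 + π_3 = 1.
π_1 = 0.36·π_1 + 0.44·π_2 + 0.32·π_3
π_2 = 0.2·π_1 + 0.2·π_2 + 0.28·π_3
Solving with the normalization constraint gives π = (0.3624, 0.2324, 0.4052).
So the stationary probability of Bear is 0.4052.

0.4052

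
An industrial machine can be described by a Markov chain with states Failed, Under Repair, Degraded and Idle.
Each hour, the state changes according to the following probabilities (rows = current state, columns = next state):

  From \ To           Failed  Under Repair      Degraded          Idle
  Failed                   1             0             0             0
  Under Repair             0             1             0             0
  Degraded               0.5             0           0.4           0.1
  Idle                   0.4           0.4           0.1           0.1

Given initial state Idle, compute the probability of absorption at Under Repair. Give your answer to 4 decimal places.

0.4528

Let h(s) be the probability of absorption at Under Repair starting from transient state s. Then h(Under Repair) = 1 and h(Failed) = 0. By first-step analysis:
h(Degraded) = 0.5·0 + 0.4·h(Degraded) + 0.1·h(Idle)
h(Idle) = 0.4·0 + 0.4·1 + 0.1·h(Degraded) + 0.1·h(Idle)
Solving: h(Degraded) = 0.0755, h(Idle) = 0.4528.
Starting from Idle, the probability is 0.4528.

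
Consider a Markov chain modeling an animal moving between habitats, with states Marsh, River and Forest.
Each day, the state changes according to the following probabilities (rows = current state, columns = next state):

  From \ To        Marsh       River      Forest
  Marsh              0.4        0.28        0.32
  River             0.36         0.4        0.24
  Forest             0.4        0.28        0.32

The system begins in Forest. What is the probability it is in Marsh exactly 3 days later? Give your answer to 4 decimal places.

Propagate the distribution vector 3 days from Forest.
After 0 days: (0.0000, 0.0000, 1.0000)
After 1 day: (0.4000, 0.2800, 0.3200)
After 2 days: (0.3888, 0.3136, 0.2976)
After 3 days: (0.3875, 0.3176, 0.2949)
P(in Marsh after 3 days) = 0.3875

0.3875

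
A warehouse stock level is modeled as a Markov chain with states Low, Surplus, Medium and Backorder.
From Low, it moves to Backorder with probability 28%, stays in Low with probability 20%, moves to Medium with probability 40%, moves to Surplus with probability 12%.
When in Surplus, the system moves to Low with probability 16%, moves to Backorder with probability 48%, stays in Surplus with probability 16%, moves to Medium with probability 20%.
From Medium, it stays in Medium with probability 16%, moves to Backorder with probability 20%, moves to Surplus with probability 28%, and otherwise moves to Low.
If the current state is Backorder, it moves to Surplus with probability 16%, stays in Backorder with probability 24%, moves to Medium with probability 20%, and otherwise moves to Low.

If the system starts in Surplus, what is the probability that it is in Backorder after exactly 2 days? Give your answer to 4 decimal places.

0.2768

Propagate the distribution vector 2 days from Surplus.
After 0 days: (0.0000, 1.0000, 0.0000, 0.0000)
After 1 day: (0.1600, 0.1600, 0.2000, 0.4800)
After 2 days: (0.3216, 0.1776, 0.2240, 0.2768)
P(in Backorder after 2 days) = 0.2768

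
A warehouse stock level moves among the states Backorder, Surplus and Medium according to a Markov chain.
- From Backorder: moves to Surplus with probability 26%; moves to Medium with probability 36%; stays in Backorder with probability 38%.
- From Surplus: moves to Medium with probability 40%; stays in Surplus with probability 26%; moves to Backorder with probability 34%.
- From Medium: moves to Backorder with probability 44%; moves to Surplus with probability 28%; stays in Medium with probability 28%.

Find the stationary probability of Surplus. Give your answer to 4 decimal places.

0.2669

Let the stationary distribution be π with π = πP and π_1 + π_2 + π_3 = 1.
π_1 = 0.38·π_1 + 0.34·π_2 + 0.44·π_3
π_2 = 0.26·π_1 + 0.26·π_2 + 0.28·π_3
Solving with the normalization constraint gives π = (0.3899, 0.2669, 0.3432).
So the stationary probability of Surplus is 0.2669.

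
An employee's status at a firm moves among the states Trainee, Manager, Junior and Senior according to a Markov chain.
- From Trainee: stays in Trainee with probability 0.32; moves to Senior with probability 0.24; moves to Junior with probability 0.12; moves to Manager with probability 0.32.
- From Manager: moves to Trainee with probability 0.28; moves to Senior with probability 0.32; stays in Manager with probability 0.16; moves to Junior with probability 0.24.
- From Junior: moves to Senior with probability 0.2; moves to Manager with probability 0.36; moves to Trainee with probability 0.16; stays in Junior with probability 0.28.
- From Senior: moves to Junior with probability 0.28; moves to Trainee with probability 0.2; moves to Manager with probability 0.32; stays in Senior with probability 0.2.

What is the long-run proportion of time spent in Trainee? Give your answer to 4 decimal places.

0.2426

Let the stationary distribution be π with π = πP and π_1 + π_2 + π_3 + π_4 = 1.
π_1 = 0.32·π_1 + 0.28·π_2 + 0.16·π_3 + 0.2·π_4
π_2 = 0.32·π_1 + 0.16·π_2 + 0.36·π_3 + 0.32·π_4
π_3 = 0.12·π_1 + 0.24·π_2 + 0.28·π_3 + 0.28·π_4
Solving with the normalization constraint gives π = (0.2426, 0.2838, 0.2298, 0.2438).
So the stationary probability of Trainee is 0.2426.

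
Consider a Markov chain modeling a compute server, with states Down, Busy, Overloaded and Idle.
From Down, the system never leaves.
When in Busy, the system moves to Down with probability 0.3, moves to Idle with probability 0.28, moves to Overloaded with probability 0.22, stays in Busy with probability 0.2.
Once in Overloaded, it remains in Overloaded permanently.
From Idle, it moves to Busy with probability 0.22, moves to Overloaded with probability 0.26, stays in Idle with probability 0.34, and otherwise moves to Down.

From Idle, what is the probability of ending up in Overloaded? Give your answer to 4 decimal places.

Let h(s) be the probability of absorption at Overloaded starting from transient state s. Then h(Overloaded) = 1 and h(Down) = 0. By first-step analysis:
h(Busy) = 0.3·0 + 0.2·h(Busy) + 0.22·1 + 0.28·h(Idle)
h(Idle) = 0.18·0 + 0.22·h(Busy) + 0.26·1 + 0.34·h(Idle)
Solving: h(Busy) = 0.4674, h(Idle) = 0.5497.
Starting from Idle, the probability is 0.5497.

0.5497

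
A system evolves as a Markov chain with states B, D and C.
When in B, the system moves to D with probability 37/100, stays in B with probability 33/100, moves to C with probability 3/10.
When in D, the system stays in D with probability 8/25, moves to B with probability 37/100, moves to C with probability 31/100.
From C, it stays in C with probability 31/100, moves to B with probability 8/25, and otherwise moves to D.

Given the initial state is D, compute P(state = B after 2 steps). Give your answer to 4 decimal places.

Sum over the intermediate state after 1 step:
P = P(D→B)·P(B→B) + P(D→D)·P(D→B) + P(D→C)·P(C→B)
  = 0.37×0.33 + 0.32×0.37 + 0.31×0.32
  = 0.1221 + 0.1184 + 0.0992 = 0.3397

0.3397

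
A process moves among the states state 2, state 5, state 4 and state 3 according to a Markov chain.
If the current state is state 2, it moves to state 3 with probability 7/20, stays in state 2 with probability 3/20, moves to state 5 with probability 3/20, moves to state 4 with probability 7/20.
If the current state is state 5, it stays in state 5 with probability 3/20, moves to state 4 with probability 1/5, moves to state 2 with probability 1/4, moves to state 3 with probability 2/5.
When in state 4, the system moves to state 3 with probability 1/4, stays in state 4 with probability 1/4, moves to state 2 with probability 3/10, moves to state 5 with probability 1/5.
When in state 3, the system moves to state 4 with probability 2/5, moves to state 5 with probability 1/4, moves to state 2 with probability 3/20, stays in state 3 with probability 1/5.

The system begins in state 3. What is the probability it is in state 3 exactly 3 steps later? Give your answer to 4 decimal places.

Propagate the distribution vector 3 steps from state 3.
After 0 steps: (0.0000, 0.0000, 0.0000, 1.0000)
After 1 step: (0.1500, 0.2500, 0.4000, 0.2000)
After 2 steps: (0.2350, 0.1900, 0.2825, 0.2925)
After 3 steps: (0.2114, 0.1934, 0.3079, 0.2874)
P(in state 3 after 3 steps) = 0.2874

0.2874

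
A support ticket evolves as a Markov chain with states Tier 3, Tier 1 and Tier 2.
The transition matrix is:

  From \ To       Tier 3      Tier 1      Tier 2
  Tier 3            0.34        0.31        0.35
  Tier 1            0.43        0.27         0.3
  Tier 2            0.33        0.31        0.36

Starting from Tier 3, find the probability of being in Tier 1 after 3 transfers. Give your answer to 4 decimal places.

Propagate the distribution vector 3 transfers from Tier 3.
After 0 transfers: (1.0000, 0.0000, 0.0000)
After 1 transfer: (0.3400, 0.3100, 0.3500)
After 2 transfers: (0.3644, 0.2976, 0.3380)
After 3 transfers: (0.3634, 0.2981, 0.3385)
P(in Tier 1 after 3 transfers) = 0.2981

0.2981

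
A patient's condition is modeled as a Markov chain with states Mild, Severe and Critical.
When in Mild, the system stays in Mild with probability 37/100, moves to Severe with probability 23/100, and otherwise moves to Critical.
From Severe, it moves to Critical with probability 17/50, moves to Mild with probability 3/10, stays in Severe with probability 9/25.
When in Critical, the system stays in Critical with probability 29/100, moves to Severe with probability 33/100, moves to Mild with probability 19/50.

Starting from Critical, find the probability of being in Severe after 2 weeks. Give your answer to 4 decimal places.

0.3019

Sum over the intermediate state after 1 week:
P = P(Critical→Mild)·P(Mild→Severe) + P(Critical→Severe)·P(Severe→Severe) + P(Critical→Critical)·P(Critical→Severe)
  = 0.38×0.23 + 0.33×0.36 + 0.29×0.33
  = 0.0874 + 0.1188 + 0.0957 = 0.3019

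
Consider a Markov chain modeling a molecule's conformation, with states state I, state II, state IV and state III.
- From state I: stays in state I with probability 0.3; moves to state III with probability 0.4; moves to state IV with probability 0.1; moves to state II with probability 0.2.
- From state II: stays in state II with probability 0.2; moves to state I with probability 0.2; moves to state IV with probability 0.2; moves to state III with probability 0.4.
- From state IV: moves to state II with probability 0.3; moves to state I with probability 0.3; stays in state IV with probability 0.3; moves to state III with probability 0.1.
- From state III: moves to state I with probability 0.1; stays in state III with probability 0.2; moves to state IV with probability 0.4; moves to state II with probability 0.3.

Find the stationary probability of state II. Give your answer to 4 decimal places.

0.2526

Let the stationary distribution be π with π = πP and π_1 + π_2 + π_3 + π_4 = 1.
π_1 = 0.3·π_1 + 0.2·π_2 + 0.3·π_3 + 0.1·π_4
π_2 = 0.2·π_1 + 0.2·π_2 + 0.3·π_3 + 0.3·π_4
π_3 = 0.1·π_1 + 0.2·π_2 + 0.3·π_3 + 0.4·π_4
Solving with the normalization constraint gives π = (0.2209, 0.2526, 0.2574, 0.2690).
So the stationary probability of state II is 0.2526.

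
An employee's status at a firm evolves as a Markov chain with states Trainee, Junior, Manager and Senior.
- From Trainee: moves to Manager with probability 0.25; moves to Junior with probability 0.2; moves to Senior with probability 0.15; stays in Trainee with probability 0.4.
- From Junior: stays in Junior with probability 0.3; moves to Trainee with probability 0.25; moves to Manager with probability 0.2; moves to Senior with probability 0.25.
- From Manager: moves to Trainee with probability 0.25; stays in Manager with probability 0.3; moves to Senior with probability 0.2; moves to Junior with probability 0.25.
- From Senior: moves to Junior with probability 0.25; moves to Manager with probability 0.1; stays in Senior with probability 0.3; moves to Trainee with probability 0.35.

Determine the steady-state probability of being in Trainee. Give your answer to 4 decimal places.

0.3198

Let the stationary distribution be π with π = πP and π_1 + π_2 + π_3 + π_4 = 1.
π_1 = 0.4·π_1 + 0.25·π_2 + 0.25·π_3 + 0.35·π_4
π_2 = 0.2·π_1 + 0.3·π_2 + 0.25·π_3 + 0.25·π_4
π_3 = 0.25·π_1 + 0.2·π_2 + 0.3·π_3 + 0.1·π_4
Solving with the normalization constraint gives π = (0.3198, 0.2463, 0.2157, 0.2181).
So the stationary probability of Trainee is 0.3198.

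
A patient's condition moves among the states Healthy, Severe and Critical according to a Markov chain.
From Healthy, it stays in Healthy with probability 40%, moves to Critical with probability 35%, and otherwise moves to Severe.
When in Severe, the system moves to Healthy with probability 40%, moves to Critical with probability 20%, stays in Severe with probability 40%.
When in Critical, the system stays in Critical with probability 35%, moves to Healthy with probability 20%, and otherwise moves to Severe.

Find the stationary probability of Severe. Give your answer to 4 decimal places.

Let the stationary distribution be π with π = πP and π_1 + π_2 + π_3 = 1.
π_1 = 0.4·π_1 + 0.4·π_2 + 0.2·π_3
π_2 = 0.25·π_1 + 0.4·π_2 + 0.45·π_3
Solving with the normalization constraint gives π = (0.3409, 0.3636, 0.2955).
So the stationary probability of Severe is 0.3636.

0.3636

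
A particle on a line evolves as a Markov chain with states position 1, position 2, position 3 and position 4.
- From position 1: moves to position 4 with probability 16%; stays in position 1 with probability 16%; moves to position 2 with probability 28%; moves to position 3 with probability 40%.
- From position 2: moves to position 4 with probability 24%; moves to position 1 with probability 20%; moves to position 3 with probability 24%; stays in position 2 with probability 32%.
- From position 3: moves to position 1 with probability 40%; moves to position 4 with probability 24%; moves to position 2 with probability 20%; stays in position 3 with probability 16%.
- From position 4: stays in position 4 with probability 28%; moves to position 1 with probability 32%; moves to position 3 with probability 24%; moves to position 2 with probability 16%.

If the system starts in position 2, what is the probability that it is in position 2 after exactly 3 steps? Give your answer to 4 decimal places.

0.2415

Propagate the distribution vector 3 steps from position 2.
After 0 steps: (0.0000, 1.0000, 0.0000, 0.0000)
After 1 step: (0.2000, 0.3200, 0.2400, 0.2400)
After 2 steps: (0.2688, 0.2448, 0.2528, 0.2336)
After 3 steps: (0.2678, 0.2415, 0.2628, 0.2278)
P(in position 2 after 3 steps) = 0.2415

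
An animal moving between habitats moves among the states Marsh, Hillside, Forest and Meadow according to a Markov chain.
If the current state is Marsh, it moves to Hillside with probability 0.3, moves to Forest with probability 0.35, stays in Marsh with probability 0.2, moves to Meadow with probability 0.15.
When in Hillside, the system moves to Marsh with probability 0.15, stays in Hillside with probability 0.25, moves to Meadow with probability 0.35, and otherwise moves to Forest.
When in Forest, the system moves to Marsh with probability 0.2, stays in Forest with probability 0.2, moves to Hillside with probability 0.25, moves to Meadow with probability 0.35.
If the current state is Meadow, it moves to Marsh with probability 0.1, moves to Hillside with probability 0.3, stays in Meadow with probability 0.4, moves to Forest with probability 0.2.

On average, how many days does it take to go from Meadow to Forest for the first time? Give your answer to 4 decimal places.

4.2857

Let t(s) be the expected number of days to first reach Forest from state s, with t(Forest) = 0. Conditioning on the first day:
t(Marsh) = 1 + 0.2·t(Marsh) + 0.3·t(Hillside) + 0.15·t(Meadow)
t(Hillside) = 1 + 0.15·t(Marsh) + 0.25·t(Hillside) + 0.35·t(Meadow)
t(Meadow) = 1 + 0.1·t(Marsh) + 0.3·t(Hillside) + 0.4·t(Meadow)
Solving: t(Marsh) = 3.5714, t(Hillside) = 4.0476, t(Meadow) = 4.2857.
Expected days from Meadow to Forest: 4.2857.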